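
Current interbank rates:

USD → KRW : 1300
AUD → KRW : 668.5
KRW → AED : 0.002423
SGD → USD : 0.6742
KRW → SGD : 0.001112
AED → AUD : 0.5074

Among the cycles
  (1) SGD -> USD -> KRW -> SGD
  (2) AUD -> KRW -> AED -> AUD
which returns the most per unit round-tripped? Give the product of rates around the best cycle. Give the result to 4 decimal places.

0.9746

(1) 0.6742 × 1300 × 0.001112 = 0.97462
(2) 668.5 × 0.002423 × 0.5074 = 0.82187
Highest is cycle (1) at 0.9746 (≤1, no arbitrage).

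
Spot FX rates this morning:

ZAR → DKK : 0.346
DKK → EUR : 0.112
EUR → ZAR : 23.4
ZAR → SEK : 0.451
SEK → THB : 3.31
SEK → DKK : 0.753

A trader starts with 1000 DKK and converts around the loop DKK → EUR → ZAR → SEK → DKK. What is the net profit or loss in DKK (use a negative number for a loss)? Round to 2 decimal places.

1000 DKK × 0.112 = 112 EUR
112 EUR × 23.4 = 2620.8 ZAR
2620.8 ZAR × 0.451 = 1181.9808 SEK
1181.9808 SEK × 0.753 = 890.0315424 DKK
Net change: 890.0315424 − 1000 = -109.9684576 DKK

-109.97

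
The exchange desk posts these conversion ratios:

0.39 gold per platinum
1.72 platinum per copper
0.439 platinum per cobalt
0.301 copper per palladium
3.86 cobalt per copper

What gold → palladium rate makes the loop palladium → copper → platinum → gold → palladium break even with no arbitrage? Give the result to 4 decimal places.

4.9527

Known legs of the cycle: 0.301 × 1.72 × 0.39 = 0.2019108
For no arbitrage the full-cycle product must be 1, so the missing rate is 1 / 0.2019108 ≈ 4.952682.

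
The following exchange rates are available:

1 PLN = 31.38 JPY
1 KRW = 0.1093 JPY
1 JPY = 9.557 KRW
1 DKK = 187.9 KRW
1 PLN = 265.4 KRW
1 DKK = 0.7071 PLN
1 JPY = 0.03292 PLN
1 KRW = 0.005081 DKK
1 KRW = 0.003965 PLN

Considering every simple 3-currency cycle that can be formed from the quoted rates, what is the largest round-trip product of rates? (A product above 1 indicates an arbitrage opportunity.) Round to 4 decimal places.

KRW→PLN→JPY→KRW: 0.003965 × 31.38 × 9.557 = 1.18910
KRW→JPY→PLN→KRW: 0.1093 × 0.03292 × 265.4 = 0.95495
KRW→DKK→PLN→KRW: 0.005081 × 0.7071 × 265.4 = 0.95352
Maximum is KRW→PLN→JPY→KRW at 1.1891; arbitrage exists.

1.1891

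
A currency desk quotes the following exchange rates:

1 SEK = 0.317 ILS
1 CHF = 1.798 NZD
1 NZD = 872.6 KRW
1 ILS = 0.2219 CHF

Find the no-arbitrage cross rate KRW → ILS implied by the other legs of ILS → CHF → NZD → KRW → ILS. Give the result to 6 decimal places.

Known legs of the cycle: 0.2219 × 1.798 × 872.6 = 348.14663212
For no arbitrage the full-cycle product must be 1, so the missing rate is 1 / 348.14663212 ≈ 0.00287235.

0.002872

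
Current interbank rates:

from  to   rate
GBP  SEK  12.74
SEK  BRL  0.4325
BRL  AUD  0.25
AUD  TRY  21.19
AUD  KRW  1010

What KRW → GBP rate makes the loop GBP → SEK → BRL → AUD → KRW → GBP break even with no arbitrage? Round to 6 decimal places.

0.000719

Known legs of the cycle: 12.74 × 0.4325 × 0.25 × 1010 = 1391.287625
For no arbitrage the full-cycle product must be 1, so the missing rate is 1 / 1391.287625 ≈ 0.00071876.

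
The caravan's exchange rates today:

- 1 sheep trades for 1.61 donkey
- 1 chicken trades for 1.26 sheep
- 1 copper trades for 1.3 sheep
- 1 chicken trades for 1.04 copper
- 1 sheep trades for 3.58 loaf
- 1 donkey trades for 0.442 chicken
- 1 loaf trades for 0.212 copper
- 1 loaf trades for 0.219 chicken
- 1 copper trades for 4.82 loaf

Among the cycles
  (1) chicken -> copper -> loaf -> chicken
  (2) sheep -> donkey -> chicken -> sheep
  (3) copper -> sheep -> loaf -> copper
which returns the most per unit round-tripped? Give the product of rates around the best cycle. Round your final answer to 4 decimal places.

1.0978

(1) 1.04 × 4.82 × 0.219 = 1.09780
(2) 1.61 × 0.442 × 1.26 = 0.89664
(3) 1.3 × 3.58 × 0.212 = 0.98665
Highest is cycle (1) at 1.0978 (>1, arbitrage).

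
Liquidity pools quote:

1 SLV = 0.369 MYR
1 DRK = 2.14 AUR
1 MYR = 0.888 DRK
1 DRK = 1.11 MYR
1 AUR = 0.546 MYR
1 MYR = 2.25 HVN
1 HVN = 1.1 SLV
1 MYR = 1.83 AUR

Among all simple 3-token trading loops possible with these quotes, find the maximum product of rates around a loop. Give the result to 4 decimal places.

AUR→MYR→DRK→AUR: 0.546 × 0.888 × 2.14 = 1.03757
HVN→SLV→MYR→HVN: 1.1 × 0.369 × 2.25 = 0.91328
Maximum is AUR→MYR→DRK→AUR at 1.0376; arbitrage exists.

1.0376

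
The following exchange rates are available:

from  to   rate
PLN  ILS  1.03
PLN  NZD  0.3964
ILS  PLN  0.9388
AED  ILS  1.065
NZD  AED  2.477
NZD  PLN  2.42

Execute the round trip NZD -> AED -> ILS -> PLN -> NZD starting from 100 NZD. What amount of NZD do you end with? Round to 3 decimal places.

100 NZD × 2.477 = 247.7 AED
247.7 AED × 1.065 = 263.8005 ILS
263.8005 ILS × 0.9388 = 247.6559094 PLN
247.6559094 PLN × 0.3964 = 98.17080248616 NZD

98.171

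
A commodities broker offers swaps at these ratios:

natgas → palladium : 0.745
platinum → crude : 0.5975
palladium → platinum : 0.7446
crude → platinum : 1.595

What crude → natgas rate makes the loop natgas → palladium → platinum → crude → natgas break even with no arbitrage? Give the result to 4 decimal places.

Known legs of the cycle: 0.745 × 0.7446 × 0.5975 = 0.3314493825
For no arbitrage the full-cycle product must be 1, so the missing rate is 1 / 0.3314493825 ≈ 3.017052.

3.0171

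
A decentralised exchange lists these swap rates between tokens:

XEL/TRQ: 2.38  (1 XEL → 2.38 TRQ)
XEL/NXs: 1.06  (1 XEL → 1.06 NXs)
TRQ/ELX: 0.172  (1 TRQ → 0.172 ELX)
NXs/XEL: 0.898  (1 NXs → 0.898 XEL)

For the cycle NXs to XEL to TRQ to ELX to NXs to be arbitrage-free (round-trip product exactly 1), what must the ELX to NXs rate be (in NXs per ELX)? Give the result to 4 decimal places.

2.7203

Known legs of the cycle: 0.898 × 2.38 × 0.172 = 0.36760528
For no arbitrage the full-cycle product must be 1, so the missing rate is 1 / 0.36760528 ≈ 2.720309.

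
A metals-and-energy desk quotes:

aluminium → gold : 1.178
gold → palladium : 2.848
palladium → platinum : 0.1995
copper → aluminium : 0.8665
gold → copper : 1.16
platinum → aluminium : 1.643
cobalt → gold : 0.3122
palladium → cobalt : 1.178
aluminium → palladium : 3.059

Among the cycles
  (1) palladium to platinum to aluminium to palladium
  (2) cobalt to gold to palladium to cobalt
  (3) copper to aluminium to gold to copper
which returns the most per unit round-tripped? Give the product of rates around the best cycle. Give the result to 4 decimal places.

1.1841

(1) 0.1995 × 1.643 × 3.059 = 1.00267
(2) 0.3122 × 2.848 × 1.178 = 1.04741
(3) 0.8665 × 1.178 × 1.16 = 1.18405
Highest is cycle (3) at 1.1841 (>1, arbitrage).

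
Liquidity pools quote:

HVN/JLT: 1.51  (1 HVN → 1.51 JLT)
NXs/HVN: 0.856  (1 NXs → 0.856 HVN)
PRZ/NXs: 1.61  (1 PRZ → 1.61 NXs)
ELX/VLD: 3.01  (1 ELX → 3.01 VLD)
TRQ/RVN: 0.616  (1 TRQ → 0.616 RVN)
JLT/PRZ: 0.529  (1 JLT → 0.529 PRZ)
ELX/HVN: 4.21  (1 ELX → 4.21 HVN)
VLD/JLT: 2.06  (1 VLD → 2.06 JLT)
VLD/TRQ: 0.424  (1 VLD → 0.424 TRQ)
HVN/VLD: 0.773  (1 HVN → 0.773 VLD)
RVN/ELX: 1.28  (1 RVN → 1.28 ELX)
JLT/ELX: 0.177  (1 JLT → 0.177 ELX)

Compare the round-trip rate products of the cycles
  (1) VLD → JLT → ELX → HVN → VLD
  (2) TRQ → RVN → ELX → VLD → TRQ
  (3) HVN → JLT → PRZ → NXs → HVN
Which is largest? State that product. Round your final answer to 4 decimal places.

(1) 2.06 × 0.177 × 4.21 × 0.773 = 1.18659
(2) 0.616 × 1.28 × 3.01 × 0.424 = 1.00629
(3) 1.51 × 0.529 × 1.61 × 0.856 = 1.10086
Highest is cycle (1) at 1.1866 (>1, arbitrage).

1.1866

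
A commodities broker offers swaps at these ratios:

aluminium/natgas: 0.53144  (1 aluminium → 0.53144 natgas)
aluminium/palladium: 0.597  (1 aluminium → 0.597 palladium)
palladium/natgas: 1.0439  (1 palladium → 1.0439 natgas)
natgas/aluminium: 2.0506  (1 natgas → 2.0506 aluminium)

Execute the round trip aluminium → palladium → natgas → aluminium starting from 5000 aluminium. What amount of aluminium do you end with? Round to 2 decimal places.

6389.75

5000 aluminium × 0.597 = 2985 palladium
2985 palladium × 1.0439 = 3116.0415 natgas
3116.0415 natgas × 2.0506 = 6389.7546999 aluminium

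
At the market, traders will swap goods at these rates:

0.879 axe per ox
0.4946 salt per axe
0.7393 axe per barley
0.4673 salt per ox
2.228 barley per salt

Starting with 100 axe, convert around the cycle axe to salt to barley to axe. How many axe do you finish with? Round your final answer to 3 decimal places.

81.469

100 axe × 0.4946 = 49.46 salt
49.46 salt × 2.228 = 110.19688 barley
110.19688 barley × 0.7393 = 81.468553384 axe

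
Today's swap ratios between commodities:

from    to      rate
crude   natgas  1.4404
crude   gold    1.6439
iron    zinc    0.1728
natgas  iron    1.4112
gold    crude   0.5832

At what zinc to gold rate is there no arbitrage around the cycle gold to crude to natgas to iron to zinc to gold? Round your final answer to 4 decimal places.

Known legs of the cycle: 0.5832 × 1.4404 × 1.4112 × 0.1728 = 0.2048485687492608
For no arbitrage the full-cycle product must be 1, so the missing rate is 1 / 0.2048485687492608 ≈ 4.881655.

4.8817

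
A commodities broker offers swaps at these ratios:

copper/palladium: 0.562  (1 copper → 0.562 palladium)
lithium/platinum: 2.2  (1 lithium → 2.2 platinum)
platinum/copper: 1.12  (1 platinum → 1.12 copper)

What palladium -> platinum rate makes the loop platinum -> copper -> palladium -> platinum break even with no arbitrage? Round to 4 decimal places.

1.5887

Known legs of the cycle: 1.12 × 0.562 = 0.62944
For no arbitrage the full-cycle product must be 1, so the missing rate is 1 / 0.62944 ≈ 1.588714.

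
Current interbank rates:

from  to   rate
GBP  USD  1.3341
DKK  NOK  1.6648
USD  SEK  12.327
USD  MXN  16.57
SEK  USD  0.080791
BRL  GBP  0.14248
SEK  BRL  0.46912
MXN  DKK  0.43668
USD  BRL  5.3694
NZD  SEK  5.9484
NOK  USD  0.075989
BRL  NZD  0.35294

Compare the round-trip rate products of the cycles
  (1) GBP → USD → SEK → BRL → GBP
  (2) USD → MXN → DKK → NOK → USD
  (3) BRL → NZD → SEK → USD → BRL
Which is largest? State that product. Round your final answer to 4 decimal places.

(1) 1.3341 × 12.327 × 0.46912 × 0.14248 = 1.09922
(2) 16.57 × 0.43668 × 1.6648 × 0.075989 = 0.91537
(3) 0.35294 × 5.9484 × 0.080791 × 5.3694 = 0.91073
Highest is cycle (1) at 1.0992 (>1, arbitrage).

1.0992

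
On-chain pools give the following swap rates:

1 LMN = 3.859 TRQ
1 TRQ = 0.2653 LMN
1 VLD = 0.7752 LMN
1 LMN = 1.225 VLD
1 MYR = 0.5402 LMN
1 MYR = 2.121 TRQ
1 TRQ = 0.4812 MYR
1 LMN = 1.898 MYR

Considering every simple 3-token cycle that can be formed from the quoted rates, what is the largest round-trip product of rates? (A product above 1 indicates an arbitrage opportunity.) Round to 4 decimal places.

TRQ→LMN→MYR→TRQ: 0.2653 × 1.898 × 2.121 = 1.06801
TRQ→MYR→LMN→TRQ: 0.4812 × 0.5402 × 3.859 = 1.00312
Maximum is TRQ→LMN→MYR→TRQ at 1.0680; arbitrage exists.

1.0680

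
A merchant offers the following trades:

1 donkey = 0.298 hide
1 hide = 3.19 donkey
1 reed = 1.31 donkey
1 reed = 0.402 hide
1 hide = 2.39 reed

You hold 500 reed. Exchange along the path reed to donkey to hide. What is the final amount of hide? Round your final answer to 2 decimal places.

500 reed × 1.31 = 655 donkey
655 donkey × 0.298 = 195.19 hide

195.19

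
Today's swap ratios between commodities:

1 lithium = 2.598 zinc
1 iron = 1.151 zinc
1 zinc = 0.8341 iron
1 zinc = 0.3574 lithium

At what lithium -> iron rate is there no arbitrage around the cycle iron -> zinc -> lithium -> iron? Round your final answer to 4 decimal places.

Known legs of the cycle: 1.151 × 0.3574 = 0.4113674
For no arbitrage the full-cycle product must be 1, so the missing rate is 1 / 0.4113674 ≈ 2.430917.

2.4309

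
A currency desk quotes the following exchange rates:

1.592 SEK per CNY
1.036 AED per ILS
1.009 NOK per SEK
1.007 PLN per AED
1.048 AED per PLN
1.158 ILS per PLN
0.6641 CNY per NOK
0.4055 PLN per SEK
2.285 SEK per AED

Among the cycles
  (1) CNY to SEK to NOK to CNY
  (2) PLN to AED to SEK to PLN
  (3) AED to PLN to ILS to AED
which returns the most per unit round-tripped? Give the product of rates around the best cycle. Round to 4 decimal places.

(1) 1.592 × 1.009 × 0.6641 = 1.06676
(2) 1.048 × 2.285 × 0.4055 = 0.97104
(3) 1.007 × 1.158 × 1.036 = 1.20809
Highest is cycle (3) at 1.2081 (>1, arbitrage).

1.2081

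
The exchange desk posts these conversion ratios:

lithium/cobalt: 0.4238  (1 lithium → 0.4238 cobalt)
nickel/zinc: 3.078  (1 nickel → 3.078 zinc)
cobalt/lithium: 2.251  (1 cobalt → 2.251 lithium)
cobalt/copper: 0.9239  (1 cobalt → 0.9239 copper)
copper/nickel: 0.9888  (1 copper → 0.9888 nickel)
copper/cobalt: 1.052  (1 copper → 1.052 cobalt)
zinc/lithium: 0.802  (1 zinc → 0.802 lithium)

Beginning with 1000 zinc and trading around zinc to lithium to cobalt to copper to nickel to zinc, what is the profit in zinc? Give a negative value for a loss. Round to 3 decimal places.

1000 zinc × 0.802 = 802 lithium
802 lithium × 0.4238 = 339.8876 cobalt
339.8876 cobalt × 0.9239 = 314.02215364 copper
314.02215364 copper × 0.9888 = 310.505105519232 nickel
310.505105519232 nickel × 3.078 = 955.734714788196096 zinc
Net change: 955.734714788196096 − 1000 = -44.265285211803904 zinc

-44.265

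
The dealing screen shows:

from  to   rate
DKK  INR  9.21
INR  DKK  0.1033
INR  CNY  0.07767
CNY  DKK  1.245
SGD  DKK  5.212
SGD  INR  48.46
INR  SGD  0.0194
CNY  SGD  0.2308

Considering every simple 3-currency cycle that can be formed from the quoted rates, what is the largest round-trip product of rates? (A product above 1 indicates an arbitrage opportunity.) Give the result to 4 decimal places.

0.9312

INR→SGD→DKK→INR: 0.0194 × 5.212 × 9.21 = 0.93125
INR→CNY→DKK→INR: 0.07767 × 1.245 × 9.21 = 0.89060
INR→CNY→SGD→INR: 0.07767 × 0.2308 × 48.46 = 0.86871
Maximum is INR→SGD→DKK→INR at 0.9312; no arbitrage — every cycle loses value.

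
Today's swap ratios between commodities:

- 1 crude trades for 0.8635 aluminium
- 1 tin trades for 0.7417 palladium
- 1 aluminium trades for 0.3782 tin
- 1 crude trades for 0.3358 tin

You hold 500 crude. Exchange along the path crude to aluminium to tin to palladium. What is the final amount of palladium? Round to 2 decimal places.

121.11

500 crude × 0.8635 = 431.75 aluminium
431.75 aluminium × 0.3782 = 163.28785 tin
163.28785 tin × 0.7417 = 121.110598345 palladium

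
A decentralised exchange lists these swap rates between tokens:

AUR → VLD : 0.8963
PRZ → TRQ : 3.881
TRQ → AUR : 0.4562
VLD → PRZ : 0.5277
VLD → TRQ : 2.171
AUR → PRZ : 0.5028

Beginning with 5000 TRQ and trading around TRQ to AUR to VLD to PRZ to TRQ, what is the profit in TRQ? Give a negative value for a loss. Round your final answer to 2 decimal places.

-812.94

5000 TRQ × 0.4562 = 2281 AUR
2281 AUR × 0.8963 = 2044.4603 VLD
2044.4603 VLD × 0.5277 = 1078.86170031 PRZ
1078.86170031 PRZ × 3.881 = 4187.06225890311 TRQ
Net change: 4187.06225890311 − 5000 = -812.93774109689 TRQ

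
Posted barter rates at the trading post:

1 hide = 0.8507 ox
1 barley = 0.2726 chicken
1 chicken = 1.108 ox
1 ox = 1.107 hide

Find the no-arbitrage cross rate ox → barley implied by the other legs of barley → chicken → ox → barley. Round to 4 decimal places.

3.3108

Known legs of the cycle: 0.2726 × 1.108 = 0.3020408
For no arbitrage the full-cycle product must be 1, so the missing rate is 1 / 0.3020408 ≈ 3.310811.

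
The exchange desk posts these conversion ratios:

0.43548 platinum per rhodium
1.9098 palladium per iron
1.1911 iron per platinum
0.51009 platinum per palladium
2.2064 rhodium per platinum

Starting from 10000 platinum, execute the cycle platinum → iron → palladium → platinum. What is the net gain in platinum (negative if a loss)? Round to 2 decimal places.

10000 platinum × 1.1911 = 11911 iron
11911 iron × 1.9098 = 22747.6278 palladium
22747.6278 palladium × 0.51009 = 11603.337464502 platinum
Net change: 11603.337464502 − 10000 = 1603.337464502 platinum

1603.34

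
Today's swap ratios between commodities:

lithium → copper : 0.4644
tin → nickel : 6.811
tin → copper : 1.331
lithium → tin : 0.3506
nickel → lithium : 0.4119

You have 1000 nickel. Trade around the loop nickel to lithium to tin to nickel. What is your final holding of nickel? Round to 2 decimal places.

1000 nickel × 0.4119 = 411.9 lithium
411.9 lithium × 0.3506 = 144.41214 tin
144.41214 tin × 6.811 = 983.59108554 nickel

983.59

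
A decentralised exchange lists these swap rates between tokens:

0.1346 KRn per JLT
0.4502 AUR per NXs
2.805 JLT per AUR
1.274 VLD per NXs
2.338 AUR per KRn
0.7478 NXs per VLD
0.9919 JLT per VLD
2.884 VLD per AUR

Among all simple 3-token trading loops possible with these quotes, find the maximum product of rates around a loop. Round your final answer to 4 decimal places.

0.9709

VLD→NXs→AUR→VLD: 0.7478 × 0.4502 × 2.884 = 0.97093
AUR→JLT→KRn→AUR: 2.805 × 0.1346 × 2.338 = 0.88272
Maximum is VLD→NXs→AUR→VLD at 0.9709; no arbitrage — every cycle loses value.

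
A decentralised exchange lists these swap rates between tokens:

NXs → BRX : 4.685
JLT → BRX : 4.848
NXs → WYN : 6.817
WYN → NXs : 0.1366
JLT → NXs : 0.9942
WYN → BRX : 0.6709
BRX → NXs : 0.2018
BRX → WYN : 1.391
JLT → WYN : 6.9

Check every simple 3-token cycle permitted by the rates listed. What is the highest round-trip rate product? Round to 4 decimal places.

NXs→WYN→BRX→NXs: 6.817 × 0.6709 × 0.2018 = 0.92294
NXs→BRX→WYN→NXs: 4.685 × 1.391 × 0.1366 = 0.89020
Maximum is NXs→WYN→BRX→NXs at 0.9229; no arbitrage — every cycle loses value.

0.9229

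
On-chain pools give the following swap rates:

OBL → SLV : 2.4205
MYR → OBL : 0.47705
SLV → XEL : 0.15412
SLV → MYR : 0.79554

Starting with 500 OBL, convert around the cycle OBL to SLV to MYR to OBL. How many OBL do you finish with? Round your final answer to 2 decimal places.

459.30

500 OBL × 2.4205 = 1210.25 SLV
1210.25 SLV × 0.79554 = 962.802285 MYR
962.802285 MYR × 0.47705 = 459.30483005925 OBL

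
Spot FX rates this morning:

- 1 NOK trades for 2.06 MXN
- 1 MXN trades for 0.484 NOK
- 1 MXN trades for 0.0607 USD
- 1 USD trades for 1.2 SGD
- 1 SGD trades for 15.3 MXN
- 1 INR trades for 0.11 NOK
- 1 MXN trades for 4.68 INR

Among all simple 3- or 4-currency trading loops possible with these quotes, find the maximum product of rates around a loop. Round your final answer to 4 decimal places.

USD→SGD→MXN→USD: 1.2 × 15.3 × 0.0607 = 1.11445
INR→NOK→MXN→INR: 0.11 × 2.06 × 4.68 = 1.06049
Maximum is USD→SGD→MXN→USD at 1.1145; arbitrage exists.

1.1145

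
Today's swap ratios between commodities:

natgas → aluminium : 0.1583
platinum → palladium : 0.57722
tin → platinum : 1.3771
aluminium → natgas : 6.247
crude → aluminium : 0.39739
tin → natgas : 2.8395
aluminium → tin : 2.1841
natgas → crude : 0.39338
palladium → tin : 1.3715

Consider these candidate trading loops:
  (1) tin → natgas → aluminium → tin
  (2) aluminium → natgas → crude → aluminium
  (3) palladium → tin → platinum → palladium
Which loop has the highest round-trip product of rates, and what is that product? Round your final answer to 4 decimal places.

(1) 2.8395 × 0.1583 × 2.1841 = 0.98174
(2) 6.247 × 0.39338 × 0.39739 = 0.97656
(3) 1.3715 × 1.3771 × 0.57722 = 1.09019
Highest is cycle (3) at 1.0902 (>1, arbitrage).

1.0902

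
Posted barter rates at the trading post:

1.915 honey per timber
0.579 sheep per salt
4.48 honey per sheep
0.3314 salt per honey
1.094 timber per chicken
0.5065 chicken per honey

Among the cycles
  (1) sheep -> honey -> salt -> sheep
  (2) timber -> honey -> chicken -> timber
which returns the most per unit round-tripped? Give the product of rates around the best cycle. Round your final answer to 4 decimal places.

1.0611

(1) 4.48 × 0.3314 × 0.579 = 0.85963
(2) 1.915 × 0.5065 × 1.094 = 1.06112
Highest is cycle (2) at 1.0611 (>1, arbitrage).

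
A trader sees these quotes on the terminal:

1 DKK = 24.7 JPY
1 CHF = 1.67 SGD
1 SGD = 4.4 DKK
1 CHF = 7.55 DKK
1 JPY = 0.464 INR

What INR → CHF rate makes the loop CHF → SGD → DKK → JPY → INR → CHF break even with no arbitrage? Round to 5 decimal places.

Known legs of the cycle: 1.67 × 4.4 × 24.7 × 0.464 = 84.2139584
For no arbitrage the full-cycle product must be 1, so the missing rate is 1 / 84.2139584 ≈ 0.0118745.

0.01187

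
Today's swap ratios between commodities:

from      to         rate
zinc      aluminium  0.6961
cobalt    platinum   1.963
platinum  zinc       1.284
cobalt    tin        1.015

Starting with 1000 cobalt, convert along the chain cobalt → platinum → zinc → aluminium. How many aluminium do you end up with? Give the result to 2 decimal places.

1000 cobalt × 1.963 = 1963 platinum
1963 platinum × 1.284 = 2520.492 zinc
2520.492 zinc × 0.6961 = 1754.5144812 aluminium

1754.51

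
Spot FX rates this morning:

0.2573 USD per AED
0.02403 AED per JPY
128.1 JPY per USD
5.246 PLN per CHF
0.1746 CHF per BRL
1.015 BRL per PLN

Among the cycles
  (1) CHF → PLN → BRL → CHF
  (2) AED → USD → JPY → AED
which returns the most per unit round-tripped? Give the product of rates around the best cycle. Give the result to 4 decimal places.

(1) 5.246 × 1.015 × 0.1746 = 0.92969
(2) 0.2573 × 128.1 × 0.02403 = 0.79203
Highest is cycle (1) at 0.9297 (≤1, no arbitrage).

0.9297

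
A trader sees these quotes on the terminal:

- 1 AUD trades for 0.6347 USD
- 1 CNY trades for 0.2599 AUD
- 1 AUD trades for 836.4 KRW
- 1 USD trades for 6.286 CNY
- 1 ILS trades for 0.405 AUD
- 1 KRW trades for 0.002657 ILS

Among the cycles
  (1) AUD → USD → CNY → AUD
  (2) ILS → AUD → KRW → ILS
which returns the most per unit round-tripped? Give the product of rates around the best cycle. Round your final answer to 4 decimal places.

(1) 0.6347 × 6.286 × 0.2599 = 1.03693
(2) 0.405 × 836.4 × 0.002657 = 0.90004
Highest is cycle (1) at 1.0369 (>1, arbitrage).

1.0369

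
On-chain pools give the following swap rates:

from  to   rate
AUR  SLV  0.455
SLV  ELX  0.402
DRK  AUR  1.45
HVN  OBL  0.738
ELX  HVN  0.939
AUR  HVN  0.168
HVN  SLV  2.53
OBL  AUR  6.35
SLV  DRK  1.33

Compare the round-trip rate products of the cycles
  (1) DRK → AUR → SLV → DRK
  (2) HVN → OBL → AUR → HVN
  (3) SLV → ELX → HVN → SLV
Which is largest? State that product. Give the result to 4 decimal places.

0.9550

(1) 1.45 × 0.455 × 1.33 = 0.87747
(2) 0.738 × 6.35 × 0.168 = 0.78730
(3) 0.402 × 0.939 × 2.53 = 0.95502
Highest is cycle (3) at 0.9550 (≤1, no arbitrage).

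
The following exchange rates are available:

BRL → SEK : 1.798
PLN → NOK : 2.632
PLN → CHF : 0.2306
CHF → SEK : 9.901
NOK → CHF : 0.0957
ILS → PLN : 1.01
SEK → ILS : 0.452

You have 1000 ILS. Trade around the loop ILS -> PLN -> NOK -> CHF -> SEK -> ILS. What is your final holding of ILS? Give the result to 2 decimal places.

1000 ILS × 1.01 = 1010 PLN
1010 PLN × 2.632 = 2658.32 NOK
2658.32 NOK × 0.0957 = 254.401224 CHF
254.401224 CHF × 9.901 = 2518.826518824 SEK
2518.826518824 SEK × 0.452 = 1138.509586508448 ILS

1138.51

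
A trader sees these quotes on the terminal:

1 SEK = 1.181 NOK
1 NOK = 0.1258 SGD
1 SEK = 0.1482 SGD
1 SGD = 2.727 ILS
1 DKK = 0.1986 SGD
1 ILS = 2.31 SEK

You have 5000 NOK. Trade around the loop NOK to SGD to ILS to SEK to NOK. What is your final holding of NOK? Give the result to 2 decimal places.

4679.48

5000 NOK × 0.1258 = 629 SGD
629 SGD × 2.727 = 1715.283 ILS
1715.283 ILS × 2.31 = 3962.30373 SEK
3962.30373 SEK × 1.181 = 4679.48070513 NOK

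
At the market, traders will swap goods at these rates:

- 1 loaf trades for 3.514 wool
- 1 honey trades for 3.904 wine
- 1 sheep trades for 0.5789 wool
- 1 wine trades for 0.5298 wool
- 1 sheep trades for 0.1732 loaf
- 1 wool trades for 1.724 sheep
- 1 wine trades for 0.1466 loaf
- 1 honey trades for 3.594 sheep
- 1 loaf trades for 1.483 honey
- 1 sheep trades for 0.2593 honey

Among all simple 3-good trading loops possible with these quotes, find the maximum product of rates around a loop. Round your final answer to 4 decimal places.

wool→sheep→loaf→wool: 1.724 × 0.1732 × 3.514 = 1.04927
sheep→loaf→honey→sheep: 0.1732 × 1.483 × 3.594 = 0.92314
loaf→honey→wine→loaf: 1.483 × 3.904 × 0.1466 = 0.84876
Maximum is wool→sheep→loaf→wool at 1.0493; arbitrage exists.

1.0493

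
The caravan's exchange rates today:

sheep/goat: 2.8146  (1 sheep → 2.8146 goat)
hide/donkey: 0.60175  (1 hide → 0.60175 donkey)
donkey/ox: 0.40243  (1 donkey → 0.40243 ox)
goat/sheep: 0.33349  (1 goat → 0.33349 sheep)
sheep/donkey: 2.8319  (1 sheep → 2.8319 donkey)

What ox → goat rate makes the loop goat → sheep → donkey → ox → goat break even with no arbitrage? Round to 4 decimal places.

2.6312

Known legs of the cycle: 0.33349 × 2.8319 × 0.40243 = 0.38005904950433
For no arbitrage the full-cycle product must be 1, so the missing rate is 1 / 0.38005904950433 ≈ 2.631170.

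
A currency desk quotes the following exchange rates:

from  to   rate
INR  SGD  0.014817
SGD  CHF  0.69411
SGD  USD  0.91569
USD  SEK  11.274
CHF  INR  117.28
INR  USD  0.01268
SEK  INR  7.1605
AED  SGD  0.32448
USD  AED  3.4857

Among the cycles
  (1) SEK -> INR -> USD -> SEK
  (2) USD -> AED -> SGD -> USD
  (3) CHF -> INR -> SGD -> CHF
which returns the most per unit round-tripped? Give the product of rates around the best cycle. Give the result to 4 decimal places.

(1) 7.1605 × 0.01268 × 11.274 = 1.02362
(2) 3.4857 × 0.32448 × 0.91569 = 1.03568
(3) 117.28 × 0.014817 × 0.69411 = 1.20618
Highest is cycle (3) at 1.2062 (>1, arbitrage).

1.2062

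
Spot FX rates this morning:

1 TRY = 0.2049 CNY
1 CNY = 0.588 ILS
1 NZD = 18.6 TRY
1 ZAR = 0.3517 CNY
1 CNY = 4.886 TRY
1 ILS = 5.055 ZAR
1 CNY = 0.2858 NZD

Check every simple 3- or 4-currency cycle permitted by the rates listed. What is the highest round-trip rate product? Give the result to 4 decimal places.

1.0892

NZD→TRY→CNY→NZD: 18.6 × 0.2049 × 0.2858 = 1.08922
ILS→ZAR→CNY→ILS: 5.055 × 0.3517 × 0.588 = 1.04537
Maximum is NZD→TRY→CNY→NZD at 1.0892; arbitrage exists.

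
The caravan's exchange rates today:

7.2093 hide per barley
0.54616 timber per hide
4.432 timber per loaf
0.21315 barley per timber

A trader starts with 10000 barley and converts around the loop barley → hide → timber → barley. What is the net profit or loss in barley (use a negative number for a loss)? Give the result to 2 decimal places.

-1607.37

10000 barley × 7.2093 = 72093 hide
72093 hide × 0.54616 = 39374.31288 timber
39374.31288 timber × 0.21315 = 8392.634790372 barley
Net change: 8392.634790372 − 10000 = -1607.365209628 barley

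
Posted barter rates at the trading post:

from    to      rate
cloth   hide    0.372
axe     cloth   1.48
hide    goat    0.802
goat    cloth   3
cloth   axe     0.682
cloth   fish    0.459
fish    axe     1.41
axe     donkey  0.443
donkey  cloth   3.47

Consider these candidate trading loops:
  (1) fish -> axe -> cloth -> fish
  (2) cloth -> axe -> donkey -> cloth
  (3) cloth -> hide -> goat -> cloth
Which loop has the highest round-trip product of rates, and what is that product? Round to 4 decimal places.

(1) 1.41 × 1.48 × 0.459 = 0.95784
(2) 0.682 × 0.443 × 3.47 = 1.04838
(3) 0.372 × 0.802 × 3 = 0.89503
Highest is cycle (2) at 1.0484 (>1, arbitrage).

1.0484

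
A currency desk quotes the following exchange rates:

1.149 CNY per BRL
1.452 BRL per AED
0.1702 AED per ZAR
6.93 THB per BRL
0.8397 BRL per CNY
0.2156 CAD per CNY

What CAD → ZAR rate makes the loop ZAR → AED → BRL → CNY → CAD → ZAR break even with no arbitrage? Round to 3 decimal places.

16.334

Known legs of the cycle: 0.1702 × 1.452 × 1.149 × 0.2156 = 0.06122023006176
For no arbitrage the full-cycle product must be 1, so the missing rate is 1 / 0.06122023006176 ≈ 16.33447.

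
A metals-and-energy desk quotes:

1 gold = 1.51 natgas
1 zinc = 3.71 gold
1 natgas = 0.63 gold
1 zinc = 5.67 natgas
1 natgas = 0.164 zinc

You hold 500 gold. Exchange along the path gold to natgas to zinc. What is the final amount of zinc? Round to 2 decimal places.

123.82

500 gold × 1.51 = 755 natgas
755 natgas × 0.164 = 123.82 zinc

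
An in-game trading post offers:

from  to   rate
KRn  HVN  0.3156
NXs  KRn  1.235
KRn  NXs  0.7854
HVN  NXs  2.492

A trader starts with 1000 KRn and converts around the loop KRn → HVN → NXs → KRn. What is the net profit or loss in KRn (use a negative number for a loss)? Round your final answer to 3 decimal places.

-28.703

1000 KRn × 0.3156 = 315.6 HVN
315.6 HVN × 2.492 = 786.4752 NXs
786.4752 NXs × 1.235 = 971.296872 KRn
Net change: 971.296872 − 1000 = -28.703128 KRn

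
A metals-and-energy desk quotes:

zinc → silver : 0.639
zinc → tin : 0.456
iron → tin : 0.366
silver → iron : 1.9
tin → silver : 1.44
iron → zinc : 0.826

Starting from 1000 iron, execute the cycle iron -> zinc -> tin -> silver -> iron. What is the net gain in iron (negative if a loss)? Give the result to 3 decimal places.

30.531

1000 iron × 0.826 = 826 zinc
826 zinc × 0.456 = 376.656 tin
376.656 tin × 1.44 = 542.38464 silver
542.38464 silver × 1.9 = 1030.530816 iron
Net change: 1030.530816 − 1000 = 30.530816 iron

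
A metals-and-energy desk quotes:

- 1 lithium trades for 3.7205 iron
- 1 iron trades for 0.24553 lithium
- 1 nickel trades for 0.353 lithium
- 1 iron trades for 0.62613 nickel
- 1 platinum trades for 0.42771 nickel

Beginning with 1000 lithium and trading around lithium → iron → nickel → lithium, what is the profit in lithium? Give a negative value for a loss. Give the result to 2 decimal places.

1000 lithium × 3.7205 = 3720.5 iron
3720.5 iron × 0.62613 = 2329.516665 nickel
2329.516665 nickel × 0.353 = 822.319382745 lithium
Net change: 822.319382745 − 1000 = -177.680617255 lithium

-177.68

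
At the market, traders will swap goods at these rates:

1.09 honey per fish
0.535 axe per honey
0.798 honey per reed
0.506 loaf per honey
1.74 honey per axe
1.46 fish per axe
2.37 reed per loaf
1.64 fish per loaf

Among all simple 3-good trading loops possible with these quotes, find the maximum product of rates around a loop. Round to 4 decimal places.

honey→loaf→reed→honey: 0.506 × 2.37 × 0.798 = 0.95698
honey→loaf→fish→honey: 0.506 × 1.64 × 1.09 = 0.90453
honey→axe→fish→honey: 0.535 × 1.46 × 1.09 = 0.85140
Maximum is honey→loaf→reed→honey at 0.9570; no arbitrage — every cycle loses value.

0.9570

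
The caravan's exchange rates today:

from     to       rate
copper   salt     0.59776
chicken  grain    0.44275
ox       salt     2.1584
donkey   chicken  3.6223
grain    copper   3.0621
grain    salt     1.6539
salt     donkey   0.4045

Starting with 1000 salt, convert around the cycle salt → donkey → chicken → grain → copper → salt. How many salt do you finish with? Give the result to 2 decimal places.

1187.43

1000 salt × 0.4045 = 404.5 donkey
404.5 donkey × 3.6223 = 1465.22035 chicken
1465.22035 chicken × 0.44275 = 648.7263099625 grain
648.7263099625 grain × 3.0621 = 1986.46483373617125 copper
1986.46483373617125 copper × 0.59776 = 1187.4292190141337264 salt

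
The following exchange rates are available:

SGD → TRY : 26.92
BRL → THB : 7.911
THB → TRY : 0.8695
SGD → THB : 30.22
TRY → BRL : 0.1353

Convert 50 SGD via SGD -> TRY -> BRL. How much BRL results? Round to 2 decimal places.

50 SGD × 26.92 = 1346 TRY
1346 TRY × 0.1353 = 182.1138 BRL

182.11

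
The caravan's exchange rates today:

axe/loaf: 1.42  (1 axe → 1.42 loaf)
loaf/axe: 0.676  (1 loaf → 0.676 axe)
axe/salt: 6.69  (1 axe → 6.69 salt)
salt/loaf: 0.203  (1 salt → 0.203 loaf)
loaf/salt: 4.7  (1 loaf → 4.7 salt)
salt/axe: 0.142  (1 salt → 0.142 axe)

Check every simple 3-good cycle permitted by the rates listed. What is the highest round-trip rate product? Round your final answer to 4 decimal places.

0.9477

loaf→salt→axe→loaf: 4.7 × 0.142 × 1.42 = 0.94771
loaf→axe→salt→loaf: 0.676 × 6.69 × 0.203 = 0.91806
Maximum is loaf→salt→axe→loaf at 0.9477; no arbitrage — every cycle loses value.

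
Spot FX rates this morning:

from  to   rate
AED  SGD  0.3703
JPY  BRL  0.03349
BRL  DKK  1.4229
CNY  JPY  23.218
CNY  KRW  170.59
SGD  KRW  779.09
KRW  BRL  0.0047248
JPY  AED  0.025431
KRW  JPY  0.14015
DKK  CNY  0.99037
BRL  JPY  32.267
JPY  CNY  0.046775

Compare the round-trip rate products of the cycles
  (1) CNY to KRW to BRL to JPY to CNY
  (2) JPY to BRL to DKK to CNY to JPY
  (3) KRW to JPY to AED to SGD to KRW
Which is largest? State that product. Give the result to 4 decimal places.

(1) 170.59 × 0.0047248 × 32.267 × 0.046775 = 1.21649
(2) 0.03349 × 1.4229 × 0.99037 × 23.218 = 1.09575
(3) 0.14015 × 0.025431 × 0.3703 × 779.09 = 1.02825
Highest is cycle (1) at 1.2165 (>1, arbitrage).

1.2165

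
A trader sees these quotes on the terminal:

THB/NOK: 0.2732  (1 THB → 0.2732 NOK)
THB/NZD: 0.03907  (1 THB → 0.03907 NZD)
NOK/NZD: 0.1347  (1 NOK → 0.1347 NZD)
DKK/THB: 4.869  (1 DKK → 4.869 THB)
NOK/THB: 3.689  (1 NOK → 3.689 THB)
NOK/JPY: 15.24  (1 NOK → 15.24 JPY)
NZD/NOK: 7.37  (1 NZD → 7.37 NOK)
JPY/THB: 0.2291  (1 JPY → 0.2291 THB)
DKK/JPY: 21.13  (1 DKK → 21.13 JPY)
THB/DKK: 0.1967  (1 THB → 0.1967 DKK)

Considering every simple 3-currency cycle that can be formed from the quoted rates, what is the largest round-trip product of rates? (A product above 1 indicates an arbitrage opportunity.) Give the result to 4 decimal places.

1.0622

NZD→NOK→THB→NZD: 7.37 × 3.689 × 0.03907 = 1.06223
JPY→THB→NOK→JPY: 0.2291 × 0.2732 × 15.24 = 0.95387
JPY→THB→DKK→JPY: 0.2291 × 0.1967 × 21.13 = 0.95220
Maximum is NZD→NOK→THB→NZD at 1.0622; arbitrage exists.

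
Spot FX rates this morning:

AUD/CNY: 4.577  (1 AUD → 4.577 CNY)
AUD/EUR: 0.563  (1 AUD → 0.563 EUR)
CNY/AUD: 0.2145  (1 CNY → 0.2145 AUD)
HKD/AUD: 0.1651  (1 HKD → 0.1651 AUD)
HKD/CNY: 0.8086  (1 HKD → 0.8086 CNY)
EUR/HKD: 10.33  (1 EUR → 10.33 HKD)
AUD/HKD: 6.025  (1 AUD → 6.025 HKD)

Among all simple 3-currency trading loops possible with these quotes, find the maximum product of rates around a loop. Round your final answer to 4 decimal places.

1.0450

HKD→CNY→AUD→HKD: 0.8086 × 0.2145 × 6.025 = 1.04500
HKD→AUD→EUR→HKD: 0.1651 × 0.563 × 10.33 = 0.96019
Maximum is HKD→CNY→AUD→HKD at 1.0450; arbitrage exists.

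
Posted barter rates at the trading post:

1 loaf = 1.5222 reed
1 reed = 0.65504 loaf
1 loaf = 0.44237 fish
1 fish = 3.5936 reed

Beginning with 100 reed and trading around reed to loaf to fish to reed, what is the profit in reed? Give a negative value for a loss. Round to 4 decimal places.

100 reed × 0.65504 = 65.504 loaf
65.504 loaf × 0.44237 = 28.97700448 fish
28.97700448 fish × 3.5936 = 104.131763299328 reed
Net change: 104.131763299328 − 100 = 4.131763299328 reed

4.1318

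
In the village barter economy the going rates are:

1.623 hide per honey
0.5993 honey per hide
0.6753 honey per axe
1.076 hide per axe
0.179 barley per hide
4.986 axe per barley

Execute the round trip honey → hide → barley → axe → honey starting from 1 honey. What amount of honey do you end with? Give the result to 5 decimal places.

0.97818

1 honey × 1.623 = 1.623 hide
1.623 hide × 0.179 = 0.290517 barley
0.290517 barley × 4.986 = 1.448517762 axe
1.448517762 axe × 0.6753 = 0.9781840446786 honey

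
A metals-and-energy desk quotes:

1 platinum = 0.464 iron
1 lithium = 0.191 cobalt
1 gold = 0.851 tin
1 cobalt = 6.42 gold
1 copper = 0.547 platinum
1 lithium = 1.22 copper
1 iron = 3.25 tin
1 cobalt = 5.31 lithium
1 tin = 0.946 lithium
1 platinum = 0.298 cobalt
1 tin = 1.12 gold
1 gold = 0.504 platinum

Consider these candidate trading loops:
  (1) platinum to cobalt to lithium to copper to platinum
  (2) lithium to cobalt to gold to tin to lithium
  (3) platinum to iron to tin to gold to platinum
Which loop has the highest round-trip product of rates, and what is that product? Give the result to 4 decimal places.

(1) 0.298 × 5.31 × 1.22 × 0.547 = 1.05599
(2) 0.191 × 6.42 × 0.851 × 0.946 = 0.98716
(3) 0.464 × 3.25 × 1.12 × 0.504 = 0.85124
Highest is cycle (1) at 1.0560 (>1, arbitrage).

1.0560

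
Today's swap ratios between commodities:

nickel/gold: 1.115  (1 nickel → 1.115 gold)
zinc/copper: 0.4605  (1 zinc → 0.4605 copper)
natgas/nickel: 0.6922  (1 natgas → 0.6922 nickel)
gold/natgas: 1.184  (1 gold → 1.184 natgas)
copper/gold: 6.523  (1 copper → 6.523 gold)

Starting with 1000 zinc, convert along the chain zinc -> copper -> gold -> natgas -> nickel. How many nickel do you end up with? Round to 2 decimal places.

1000 zinc × 0.4605 = 460.5 copper
460.5 copper × 6.523 = 3003.8415 gold
3003.8415 gold × 1.184 = 3556.548336 natgas
3556.548336 natgas × 0.6922 = 2461.8427581792 nickel

2461.84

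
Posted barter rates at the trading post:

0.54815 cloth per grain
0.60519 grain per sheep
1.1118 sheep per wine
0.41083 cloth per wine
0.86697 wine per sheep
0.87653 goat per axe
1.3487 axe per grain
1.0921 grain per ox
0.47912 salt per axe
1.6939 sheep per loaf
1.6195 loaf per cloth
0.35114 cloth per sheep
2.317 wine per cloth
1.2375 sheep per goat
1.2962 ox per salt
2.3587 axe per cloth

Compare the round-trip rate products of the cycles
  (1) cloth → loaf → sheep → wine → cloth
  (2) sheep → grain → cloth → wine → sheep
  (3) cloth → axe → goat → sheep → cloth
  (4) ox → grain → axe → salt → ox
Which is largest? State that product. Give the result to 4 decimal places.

(1) 1.6195 × 1.6939 × 0.86697 × 0.41083 = 0.97709
(2) 0.60519 × 0.54815 × 2.317 × 1.1118 = 0.85456
(3) 2.3587 × 0.87653 × 1.2375 × 0.35114 = 0.89839
(4) 1.0921 × 1.3487 × 0.47912 × 1.2962 = 0.91473
Highest is cycle (1) at 0.9771 (≤1, no arbitrage).

0.9771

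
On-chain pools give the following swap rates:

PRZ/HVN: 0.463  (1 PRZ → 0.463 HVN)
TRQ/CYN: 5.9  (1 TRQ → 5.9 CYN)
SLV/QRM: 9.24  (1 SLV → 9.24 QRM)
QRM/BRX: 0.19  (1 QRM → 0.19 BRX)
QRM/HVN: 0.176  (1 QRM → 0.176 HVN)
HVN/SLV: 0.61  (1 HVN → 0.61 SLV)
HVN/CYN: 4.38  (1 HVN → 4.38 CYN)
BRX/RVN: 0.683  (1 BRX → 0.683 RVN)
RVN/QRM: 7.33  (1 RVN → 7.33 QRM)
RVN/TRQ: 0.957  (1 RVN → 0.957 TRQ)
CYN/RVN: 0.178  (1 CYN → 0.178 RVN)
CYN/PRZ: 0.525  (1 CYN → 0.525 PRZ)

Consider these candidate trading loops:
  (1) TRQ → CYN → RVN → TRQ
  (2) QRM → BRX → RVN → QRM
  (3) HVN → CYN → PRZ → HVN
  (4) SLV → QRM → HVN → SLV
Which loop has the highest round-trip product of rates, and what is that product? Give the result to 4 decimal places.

1.0647

(1) 5.9 × 0.178 × 0.957 = 1.00504
(2) 0.19 × 0.683 × 7.33 = 0.95121
(3) 4.38 × 0.525 × 0.463 = 1.06467
(4) 9.24 × 0.176 × 0.61 = 0.99201
Highest is cycle (3) at 1.0647 (>1, arbitrage).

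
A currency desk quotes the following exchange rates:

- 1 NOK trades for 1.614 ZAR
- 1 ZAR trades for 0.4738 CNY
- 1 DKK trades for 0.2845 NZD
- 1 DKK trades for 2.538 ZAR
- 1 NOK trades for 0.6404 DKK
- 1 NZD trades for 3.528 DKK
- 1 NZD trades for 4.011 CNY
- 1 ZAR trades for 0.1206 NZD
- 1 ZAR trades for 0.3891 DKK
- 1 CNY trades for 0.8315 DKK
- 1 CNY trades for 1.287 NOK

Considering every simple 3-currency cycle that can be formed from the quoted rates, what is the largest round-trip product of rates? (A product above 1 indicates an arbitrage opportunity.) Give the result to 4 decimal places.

NZD→DKK→ZAR→NZD: 3.528 × 2.538 × 0.1206 = 1.07986
CNY→DKK→ZAR→CNY: 0.8315 × 2.538 × 0.4738 = 0.99988
NOK→ZAR→CNY→NOK: 1.614 × 0.4738 × 1.287 = 0.98419
CNY→DKK→NZD→CNY: 0.8315 × 0.2845 × 4.011 = 0.94885
Maximum is NZD→DKK→ZAR→NZD at 1.0799; arbitrage exists.

1.0799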